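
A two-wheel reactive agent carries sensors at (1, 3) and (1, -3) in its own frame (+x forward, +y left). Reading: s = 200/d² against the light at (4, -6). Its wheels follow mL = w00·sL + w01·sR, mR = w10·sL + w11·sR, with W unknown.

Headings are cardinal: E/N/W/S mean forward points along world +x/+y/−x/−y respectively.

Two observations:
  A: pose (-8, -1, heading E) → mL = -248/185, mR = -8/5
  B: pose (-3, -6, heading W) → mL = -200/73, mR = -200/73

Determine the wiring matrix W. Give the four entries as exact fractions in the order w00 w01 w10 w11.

obs A: pose=(-8,-1,E) → sL=40/37, sR=8/5, mL=-248/185, mR=-8/5
obs B: pose=(-3,-6,W) → sL=200/73, sR=200/73, mL=-200/73, mR=-200/73
sensor matrix S = [[40/37, 8/5], [200/73, 200/73]]; det S = -3840/2701
solve [mL_A; mL_B] = S·[w00; w01] and [mR_A; mR_B] = S·[w10; w11]:
  w00 = -1/2, w01 = -1/2, w10 = 0, w11 = -1

-1/2 -1/2 0 -1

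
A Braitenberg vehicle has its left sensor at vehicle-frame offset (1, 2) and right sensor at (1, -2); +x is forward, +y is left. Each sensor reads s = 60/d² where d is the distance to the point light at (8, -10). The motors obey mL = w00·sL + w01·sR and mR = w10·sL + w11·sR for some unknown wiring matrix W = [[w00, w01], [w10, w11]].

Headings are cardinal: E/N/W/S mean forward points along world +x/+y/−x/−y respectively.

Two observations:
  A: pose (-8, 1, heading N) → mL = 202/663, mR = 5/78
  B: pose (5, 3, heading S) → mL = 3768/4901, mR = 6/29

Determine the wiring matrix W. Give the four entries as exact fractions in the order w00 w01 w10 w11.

1 1 1/2 0

obs A: pose=(-8,1,N) → sL=5/39, sR=3/17, mL=202/663, mR=5/78
obs B: pose=(5,3,S) → sL=12/29, sR=60/169, mL=3768/4901, mR=6/29
sensor matrix S = [[5/39, 3/17], [12/29, 60/169]]; det S = -29792/1083121
solve [mL_A; mL_B] = S·[w00; w01] and [mR_A; mR_B] = S·[w10; w11]:
  w00 = 1, w01 = 1, w10 = 1/2, w11 = 0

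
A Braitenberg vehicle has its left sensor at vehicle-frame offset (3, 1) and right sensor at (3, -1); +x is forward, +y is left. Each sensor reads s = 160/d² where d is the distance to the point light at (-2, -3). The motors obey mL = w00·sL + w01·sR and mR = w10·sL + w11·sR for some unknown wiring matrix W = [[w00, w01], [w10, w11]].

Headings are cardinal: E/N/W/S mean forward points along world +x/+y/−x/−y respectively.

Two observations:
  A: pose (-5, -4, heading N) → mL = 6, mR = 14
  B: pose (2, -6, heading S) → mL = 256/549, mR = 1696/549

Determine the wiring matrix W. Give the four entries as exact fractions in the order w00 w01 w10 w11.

-1/2 1/2 1/2 1/2

obs A: pose=(-5,-4,N) → sL=8, sR=20, mL=6, mR=14
obs B: pose=(2,-6,S) → sL=160/61, sR=32/9, mL=256/549, mR=1696/549
sensor matrix S = [[8, 20], [160/61, 32/9]]; det S = -13184/549
solve [mL_A; mL_B] = S·[w00; w01] and [mR_A; mR_B] = S·[w10; w11]:
  w00 = -1/2, w01 = 1/2, w10 = 1/2, w11 = 1/2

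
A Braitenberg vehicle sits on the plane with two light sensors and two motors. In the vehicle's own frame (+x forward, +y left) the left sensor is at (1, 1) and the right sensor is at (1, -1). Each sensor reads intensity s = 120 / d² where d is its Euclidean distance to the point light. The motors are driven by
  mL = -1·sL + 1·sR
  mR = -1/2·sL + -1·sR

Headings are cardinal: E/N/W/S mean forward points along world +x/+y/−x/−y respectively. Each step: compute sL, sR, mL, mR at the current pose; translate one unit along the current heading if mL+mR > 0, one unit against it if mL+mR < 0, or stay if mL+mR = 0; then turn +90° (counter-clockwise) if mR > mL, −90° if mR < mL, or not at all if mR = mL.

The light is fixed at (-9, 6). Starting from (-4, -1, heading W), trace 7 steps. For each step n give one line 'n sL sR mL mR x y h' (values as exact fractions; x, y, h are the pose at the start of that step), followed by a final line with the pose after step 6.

n=0: pose=(-4,-1,W); sL=3/2, sR=30/13; mL=21/26, mR=-159/52; mL+mR=-9/4 → advance -1; mR−mL=-201/52 → turn -1·90°
n=1: pose=(-3,-1,N); sL=120/61, sR=24/17; mL=-576/1037, mR=-2484/1037; mL+mR=-180/61 → advance -1; mR−mL=-1908/1037 → turn -1·90°
n=2: pose=(-3,-2,E); sL=60/49, sR=12/13; mL=-192/637, mR=-978/637; mL+mR=-90/49 → advance -1; mR−mL=-786/637 → turn -1·90°
n=3: pose=(-4,-2,S); sL=40/39, sR=120/97; mL=800/3783, mR=-6620/3783; mL+mR=-20/13 → advance -1; mR−mL=-7420/3783 → turn -1·90°
n=4: pose=(-4,-1,W); sL=3/2, sR=30/13; mL=21/26, mR=-159/52; mL+mR=-9/4 → advance -1; mR−mL=-201/52 → turn -1·90°
n=5: pose=(-3,-1,N); sL=120/61, sR=24/17; mL=-576/1037, mR=-2484/1037; mL+mR=-180/61 → advance -1; mR−mL=-1908/1037 → turn -1·90°
n=6: pose=(-3,-2,E); sL=60/49, sR=12/13; mL=-192/637, mR=-978/637; mL+mR=-90/49 → advance -1; mR−mL=-786/637 → turn -1·90°

0 3/2 30/13 21/26 -159/52 -4 -1 W
1 120/61 24/17 -576/1037 -2484/1037 -3 -1 N
2 60/49 12/13 -192/637 -978/637 -3 -2 E
3 40/39 120/97 800/3783 -6620/3783 -4 -2 S
4 3/2 30/13 21/26 -159/52 -4 -1 W
5 120/61 24/17 -576/1037 -2484/1037 -3 -1 N
6 60/49 12/13 -192/637 -978/637 -3 -2 E
final -4 -2 S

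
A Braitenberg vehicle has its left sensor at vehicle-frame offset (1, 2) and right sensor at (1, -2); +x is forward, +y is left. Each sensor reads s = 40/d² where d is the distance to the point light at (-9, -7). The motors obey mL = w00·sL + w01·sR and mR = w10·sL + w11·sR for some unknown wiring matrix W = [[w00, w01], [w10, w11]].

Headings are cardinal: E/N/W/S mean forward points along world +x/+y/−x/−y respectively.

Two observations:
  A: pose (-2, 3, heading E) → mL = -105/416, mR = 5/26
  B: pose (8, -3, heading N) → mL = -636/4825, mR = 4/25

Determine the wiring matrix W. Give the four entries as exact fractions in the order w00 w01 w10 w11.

-1/2 -1/2 1 0

obs A: pose=(-2,3,E) → sL=5/26, sR=5/16, mL=-105/416, mR=5/26
obs B: pose=(8,-3,N) → sL=4/25, sR=20/193, mL=-636/4825, mR=4/25
sensor matrix S = [[5/26, 5/16], [4/25, 20/193]]; det S = -1509/50180
solve [mL_A; mL_B] = S·[w00; w01] and [mR_A; mR_B] = S·[w10; w11]:
  w00 = -1/2, w01 = -1/2, w10 = 1, w11 = 0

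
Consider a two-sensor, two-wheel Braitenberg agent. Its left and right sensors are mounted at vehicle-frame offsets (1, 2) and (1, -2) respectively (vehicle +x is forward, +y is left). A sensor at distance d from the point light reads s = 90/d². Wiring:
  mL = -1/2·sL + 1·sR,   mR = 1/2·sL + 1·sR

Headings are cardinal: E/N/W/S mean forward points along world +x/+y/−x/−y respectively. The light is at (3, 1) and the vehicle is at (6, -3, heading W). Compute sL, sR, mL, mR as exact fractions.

9/4 45/4 81/8 99/8

left sensor world pos  = (5, -5); dL² = 40
right sensor world pos = (5, -1); dR² = 8
sL = 90/40 = 9/4
sR = 90/8 = 45/4
mL = -1/2·sL + 1·sR = 81/8
mR = 1/2·sL + 1·sR = 99/8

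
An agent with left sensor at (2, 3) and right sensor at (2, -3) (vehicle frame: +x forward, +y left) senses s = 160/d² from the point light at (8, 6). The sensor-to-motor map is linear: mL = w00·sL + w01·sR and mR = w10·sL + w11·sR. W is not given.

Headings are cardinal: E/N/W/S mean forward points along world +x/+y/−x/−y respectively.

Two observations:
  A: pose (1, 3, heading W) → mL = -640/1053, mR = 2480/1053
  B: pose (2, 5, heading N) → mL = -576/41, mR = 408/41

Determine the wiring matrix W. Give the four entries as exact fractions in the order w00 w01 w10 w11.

obs A: pose=(1,3,W) → sL=160/117, sR=160/81, mL=-640/1053, mR=2480/1053
obs B: pose=(2,5,N) → sL=80/41, sR=16, mL=-576/41, mR=408/41
sensor matrix S = [[160/117, 160/81], [80/41, 16]]; det S = 778240/43173
solve [mL_A; mL_B] = S·[w00; w01] and [mR_A; mR_B] = S·[w10; w11]:
  w00 = 1, w01 = -1, w10 = 1, w11 = 1/2

1 -1 1 1/2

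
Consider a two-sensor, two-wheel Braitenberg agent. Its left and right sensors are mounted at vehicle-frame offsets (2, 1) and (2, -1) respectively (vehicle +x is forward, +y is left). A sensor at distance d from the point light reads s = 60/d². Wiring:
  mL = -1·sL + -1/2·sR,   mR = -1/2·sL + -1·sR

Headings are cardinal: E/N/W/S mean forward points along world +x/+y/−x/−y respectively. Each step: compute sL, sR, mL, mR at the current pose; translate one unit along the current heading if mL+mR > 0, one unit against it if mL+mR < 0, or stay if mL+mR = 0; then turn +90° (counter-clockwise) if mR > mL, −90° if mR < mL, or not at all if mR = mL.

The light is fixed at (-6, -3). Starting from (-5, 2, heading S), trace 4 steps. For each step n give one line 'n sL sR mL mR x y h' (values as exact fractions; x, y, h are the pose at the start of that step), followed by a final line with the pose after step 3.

n=0: pose=(-5,2,S); sL=60/13, sR=20/3; mL=-310/39, mR=-350/39; mL+mR=-220/13 → advance -1; mR−mL=-40/39 → turn -1·90°
n=1: pose=(-5,3,W); sL=30/13, sR=6/5; mL=-189/65, mR=-153/65; mL+mR=-342/65 → advance -1; mR−mL=36/65 → turn +1·90°
n=2: pose=(-4,3,S); sL=12/5, sR=60/17; mL=-354/85, mR=-402/85; mL+mR=-756/85 → advance -1; mR−mL=-48/85 → turn -1·90°
n=3: pose=(-4,4,W); sL=5/3, sR=15/16; mL=-205/96, mR=-85/48; mL+mR=-125/32 → advance -1; mR−mL=35/96 → turn +1·90°

0 60/13 20/3 -310/39 -350/39 -5 2 S
1 30/13 6/5 -189/65 -153/65 -5 3 W
2 12/5 60/17 -354/85 -402/85 -4 3 S
3 5/3 15/16 -205/96 -85/48 -4 4 W
final -3 4 S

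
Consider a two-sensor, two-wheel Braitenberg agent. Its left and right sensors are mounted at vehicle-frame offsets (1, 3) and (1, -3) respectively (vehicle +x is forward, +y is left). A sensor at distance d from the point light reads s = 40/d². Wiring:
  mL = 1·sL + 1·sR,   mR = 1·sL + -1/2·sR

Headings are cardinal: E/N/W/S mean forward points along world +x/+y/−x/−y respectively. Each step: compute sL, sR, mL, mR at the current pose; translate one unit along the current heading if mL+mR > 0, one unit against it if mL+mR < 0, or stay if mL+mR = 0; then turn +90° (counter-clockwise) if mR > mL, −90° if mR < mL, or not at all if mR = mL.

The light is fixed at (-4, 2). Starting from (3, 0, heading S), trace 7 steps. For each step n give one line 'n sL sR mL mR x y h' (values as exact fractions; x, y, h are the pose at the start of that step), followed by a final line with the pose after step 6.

n=0: pose=(3,0,S); sL=40/109, sR=8/5; mL=1072/545, mR=-236/545; mL+mR=836/545 → advance +1; mR−mL=-12/5 → turn -1·90°
n=1: pose=(3,-1,W); sL=5/9, sR=10/9; mL=5/3, mR=0; mL+mR=5/3 → advance +1; mR−mL=-5/3 → turn -1·90°
n=2: pose=(2,-1,N); sL=40/13, sR=8/17; mL=784/221, mR=628/221; mL+mR=1412/221 → advance +1; mR−mL=-12/17 → turn -1·90°
n=3: pose=(2,0,E); sL=4/5, sR=20/37; mL=248/185, mR=98/185; mL+mR=346/185 → advance +1; mR−mL=-30/37 → turn -1·90°
n=4: pose=(3,0,S); sL=40/109, sR=8/5; mL=1072/545, mR=-236/545; mL+mR=836/545 → advance +1; mR−mL=-12/5 → turn -1·90°
n=5: pose=(3,-1,W); sL=5/9, sR=10/9; mL=5/3, mR=0; mL+mR=5/3 → advance +1; mR−mL=-5/3 → turn -1·90°
n=6: pose=(2,-1,N); sL=40/13, sR=8/17; mL=784/221, mR=628/221; mL+mR=1412/221 → advance +1; mR−mL=-12/17 → turn -1·90°

0 40/109 8/5 1072/545 -236/545 3 0 S
1 5/9 10/9 5/3 0 3 -1 W
2 40/13 8/17 784/221 628/221 2 -1 N
3 4/5 20/37 248/185 98/185 2 0 E
4 40/109 8/5 1072/545 -236/545 3 0 S
5 5/9 10/9 5/3 0 3 -1 W
6 40/13 8/17 784/221 628/221 2 -1 N
final 2 0 E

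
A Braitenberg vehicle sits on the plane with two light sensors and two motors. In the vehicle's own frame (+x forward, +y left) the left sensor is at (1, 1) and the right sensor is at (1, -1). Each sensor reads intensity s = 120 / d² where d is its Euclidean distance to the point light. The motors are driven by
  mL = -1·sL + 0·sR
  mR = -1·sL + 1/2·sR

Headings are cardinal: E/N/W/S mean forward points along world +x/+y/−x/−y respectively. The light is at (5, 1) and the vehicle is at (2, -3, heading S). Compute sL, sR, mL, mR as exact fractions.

120/29 120/41 -120/29 -3180/1189

left sensor world pos  = (3, -4); dL² = 29
right sensor world pos = (1, -4); dR² = 41
sL = 120/29 = 120/29
sR = 120/41 = 120/41
mL = -1·sL + 0·sR = -120/29
mR = -1·sL + 1/2·sR = -3180/1189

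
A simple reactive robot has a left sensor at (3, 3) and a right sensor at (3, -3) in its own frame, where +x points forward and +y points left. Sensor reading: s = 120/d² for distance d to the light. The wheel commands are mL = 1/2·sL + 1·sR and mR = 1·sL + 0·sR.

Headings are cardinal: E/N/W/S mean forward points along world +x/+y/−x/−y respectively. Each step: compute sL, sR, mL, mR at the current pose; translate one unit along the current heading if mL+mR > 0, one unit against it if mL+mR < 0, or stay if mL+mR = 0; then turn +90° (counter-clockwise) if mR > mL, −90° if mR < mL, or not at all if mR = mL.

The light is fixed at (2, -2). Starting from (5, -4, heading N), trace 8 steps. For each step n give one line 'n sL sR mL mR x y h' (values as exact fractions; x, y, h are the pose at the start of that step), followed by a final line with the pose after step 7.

0 120 120/37 2340/37 120 5 -4 N
1 15/2 30 135/4 15/2 5 -3 W
2 24 120/29 468/29 24 4 -3 N
3 12 12 18 12 4 -2 W
4 120/13 24/5 612/65 120/13 3 -2 N
5 15/4 6 63/8 15/4 3 -1 E
6 120/29 24 756/29 120/29 4 -1 S
7 12 12 18 12 4 -2 W
final 3 -2 N

n=0: pose=(5,-4,N); sL=120, sR=120/37; mL=2340/37, mR=120; mL+mR=6780/37 → advance +1; mR−mL=2100/37 → turn +1·90°
n=1: pose=(5,-3,W); sL=15/2, sR=30; mL=135/4, mR=15/2; mL+mR=165/4 → advance +1; mR−mL=-105/4 → turn -1·90°
n=2: pose=(4,-3,N); sL=24, sR=120/29; mL=468/29, mR=24; mL+mR=1164/29 → advance +1; mR−mL=228/29 → turn +1·90°
n=3: pose=(4,-2,W); sL=12, sR=12; mL=18, mR=12; mL+mR=30 → advance +1; mR−mL=-6 → turn -1·90°
n=4: pose=(3,-2,N); sL=120/13, sR=24/5; mL=612/65, mR=120/13; mL+mR=1212/65 → advance +1; mR−mL=-12/65 → turn -1·90°
n=5: pose=(3,-1,E); sL=15/4, sR=6; mL=63/8, mR=15/4; mL+mR=93/8 → advance +1; mR−mL=-33/8 → turn -1·90°
n=6: pose=(4,-1,S); sL=120/29, sR=24; mL=756/29, mR=120/29; mL+mR=876/29 → advance +1; mR−mL=-636/29 → turn -1·90°
n=7: pose=(4,-2,W); sL=12, sR=12; mL=18, mR=12; mL+mR=30 → advance +1; mR−mL=-6 → turn -1·90°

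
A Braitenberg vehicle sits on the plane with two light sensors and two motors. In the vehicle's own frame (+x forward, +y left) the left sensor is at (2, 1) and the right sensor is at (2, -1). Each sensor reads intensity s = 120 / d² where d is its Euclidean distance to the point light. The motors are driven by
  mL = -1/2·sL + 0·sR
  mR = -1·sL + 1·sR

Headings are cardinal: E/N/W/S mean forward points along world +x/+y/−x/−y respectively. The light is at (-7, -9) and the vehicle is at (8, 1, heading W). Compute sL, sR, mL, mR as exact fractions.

12/25 12/29 -6/25 -48/725

left sensor world pos  = (6, 0); dL² = 250
right sensor world pos = (6, 2); dR² = 290
sL = 120/250 = 12/25
sR = 120/290 = 12/29
mL = -1/2·sL + 0·sR = -6/25
mR = -1·sL + 1·sR = -48/725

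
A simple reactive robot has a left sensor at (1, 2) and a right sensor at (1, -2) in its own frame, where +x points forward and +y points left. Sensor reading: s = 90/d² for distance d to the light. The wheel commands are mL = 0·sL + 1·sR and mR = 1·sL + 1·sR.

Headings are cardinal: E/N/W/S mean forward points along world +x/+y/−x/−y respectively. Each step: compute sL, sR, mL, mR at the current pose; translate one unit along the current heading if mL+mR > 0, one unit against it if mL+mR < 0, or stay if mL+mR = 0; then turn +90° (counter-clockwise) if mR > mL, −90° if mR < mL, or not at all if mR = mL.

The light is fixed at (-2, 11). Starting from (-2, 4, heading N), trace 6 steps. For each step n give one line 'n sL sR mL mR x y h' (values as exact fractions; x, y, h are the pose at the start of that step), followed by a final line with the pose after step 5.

0 9/4 9/4 9/4 9/2 -2 4 N
1 18/13 90/17 90/17 1476/221 -2 5 W
2 9/5 45/29 45/29 486/145 -3 5 S
3 18/5 10/9 10/9 212/45 -3 4 E
4 9/4 9/4 9/4 9/2 -2 4 N
5 18/13 90/17 90/17 1476/221 -2 5 W
final -3 5 S

n=0: pose=(-2,4,N); sL=9/4, sR=9/4; mL=9/4, mR=9/2; mL+mR=27/4 → advance +1; mR−mL=9/4 → turn +1·90°
n=1: pose=(-2,5,W); sL=18/13, sR=90/17; mL=90/17, mR=1476/221; mL+mR=2646/221 → advance +1; mR−mL=18/13 → turn +1·90°
n=2: pose=(-3,5,S); sL=9/5, sR=45/29; mL=45/29, mR=486/145; mL+mR=711/145 → advance +1; mR−mL=9/5 → turn +1·90°
n=3: pose=(-3,4,E); sL=18/5, sR=10/9; mL=10/9, mR=212/45; mL+mR=262/45 → advance +1; mR−mL=18/5 → turn +1·90°
n=4: pose=(-2,4,N); sL=9/4, sR=9/4; mL=9/4, mR=9/2; mL+mR=27/4 → advance +1; mR−mL=9/4 → turn +1·90°
n=5: pose=(-2,5,W); sL=18/13, sR=90/17; mL=90/17, mR=1476/221; mL+mR=2646/221 → advance +1; mR−mL=18/13 → turn +1·90°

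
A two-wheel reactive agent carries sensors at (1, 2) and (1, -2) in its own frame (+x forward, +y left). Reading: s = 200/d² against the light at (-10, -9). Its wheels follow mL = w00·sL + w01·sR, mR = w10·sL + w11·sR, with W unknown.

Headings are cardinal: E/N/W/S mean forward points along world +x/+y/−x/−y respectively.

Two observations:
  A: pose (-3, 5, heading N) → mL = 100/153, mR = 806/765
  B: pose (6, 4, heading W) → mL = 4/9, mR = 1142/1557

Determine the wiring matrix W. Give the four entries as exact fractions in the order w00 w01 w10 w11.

0 1 1/2 1

obs A: pose=(-3,5,N) → sL=4/5, sR=100/153, mL=100/153, mR=806/765
obs B: pose=(6,4,W) → sL=100/173, sR=4/9, mL=4/9, mR=1142/1557
sensor matrix S = [[4/5, 100/153], [100/173, 4/9]]; det S = -2944/132345
solve [mL_A; mL_B] = S·[w00; w01] and [mR_A; mR_B] = S·[w10; w11]:
  w00 = 0, w01 = 1, w10 = 1/2, w11 = 1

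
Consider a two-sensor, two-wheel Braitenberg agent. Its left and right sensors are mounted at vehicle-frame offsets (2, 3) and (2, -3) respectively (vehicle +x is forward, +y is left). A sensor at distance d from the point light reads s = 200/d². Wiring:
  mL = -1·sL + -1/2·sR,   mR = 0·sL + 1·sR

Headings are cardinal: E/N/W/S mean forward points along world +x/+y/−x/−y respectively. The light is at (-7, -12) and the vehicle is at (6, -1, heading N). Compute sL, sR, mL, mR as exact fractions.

left sensor world pos  = (3, 1); dL² = 269
right sensor world pos = (9, 1); dR² = 425
sL = 200/269 = 200/269
sR = 200/425 = 8/17
mL = -1·sL + -1/2·sR = -4476/4573
mR = 0·sL + 1·sR = 8/17

200/269 8/17 -4476/4573 8/17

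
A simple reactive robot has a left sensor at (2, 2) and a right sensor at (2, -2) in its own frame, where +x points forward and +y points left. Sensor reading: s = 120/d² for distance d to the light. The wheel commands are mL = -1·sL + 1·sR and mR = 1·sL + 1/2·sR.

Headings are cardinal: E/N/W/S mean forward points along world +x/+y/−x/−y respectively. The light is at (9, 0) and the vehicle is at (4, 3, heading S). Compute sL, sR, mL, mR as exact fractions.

left sensor world pos  = (6, 1); dL² = 10
right sensor world pos = (2, 1); dR² = 50
sL = 120/10 = 12
sR = 120/50 = 12/5
mL = -1·sL + 1·sR = -48/5
mR = 1·sL + 1/2·sR = 66/5

12 12/5 -48/5 66/5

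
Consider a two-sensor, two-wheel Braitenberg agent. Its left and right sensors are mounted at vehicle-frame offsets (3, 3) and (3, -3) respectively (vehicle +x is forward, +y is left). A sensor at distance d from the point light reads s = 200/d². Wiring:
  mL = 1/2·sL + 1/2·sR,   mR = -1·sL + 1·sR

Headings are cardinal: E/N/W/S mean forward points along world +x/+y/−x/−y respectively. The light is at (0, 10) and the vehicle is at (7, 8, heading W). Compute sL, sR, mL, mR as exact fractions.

200/41 200/17 5800/697 4800/697

left sensor world pos  = (4, 5); dL² = 41
right sensor world pos = (4, 11); dR² = 17
sL = 200/41 = 200/41
sR = 200/17 = 200/17
mL = 1/2·sL + 1/2·sR = 5800/697
mR = -1·sL + 1·sR = 4800/697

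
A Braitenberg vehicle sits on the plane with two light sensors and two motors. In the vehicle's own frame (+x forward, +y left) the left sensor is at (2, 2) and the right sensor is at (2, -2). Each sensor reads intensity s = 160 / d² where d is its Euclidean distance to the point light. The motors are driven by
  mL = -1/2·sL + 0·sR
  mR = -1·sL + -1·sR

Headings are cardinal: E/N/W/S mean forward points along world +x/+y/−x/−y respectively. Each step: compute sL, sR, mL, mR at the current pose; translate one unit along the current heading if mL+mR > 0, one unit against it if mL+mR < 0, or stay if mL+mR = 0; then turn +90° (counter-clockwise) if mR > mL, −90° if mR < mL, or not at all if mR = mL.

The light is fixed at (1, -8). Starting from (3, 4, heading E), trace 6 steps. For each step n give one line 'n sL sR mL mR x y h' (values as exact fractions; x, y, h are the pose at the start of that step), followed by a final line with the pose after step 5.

0 40/53 40/29 -20/53 -3280/1537 3 4 E
1 160/109 160/101 -80/109 -33600/11009 2 4 S
2 80/61 80/113 -40/61 -13920/6893 2 5 W
3 32/45 160/241 -16/45 -14912/10845 3 5 N
4 40/53 40/29 -20/53 -3280/1537 3 4 E
5 160/109 160/101 -80/109 -33600/11009 2 4 S
final 2 5 W

n=0: pose=(3,4,E); sL=40/53, sR=40/29; mL=-20/53, mR=-3280/1537; mL+mR=-3860/1537 → advance -1; mR−mL=-2700/1537 → turn -1·90°
n=1: pose=(2,4,S); sL=160/109, sR=160/101; mL=-80/109, mR=-33600/11009; mL+mR=-41680/11009 → advance -1; mR−mL=-25520/11009 → turn -1·90°
n=2: pose=(2,5,W); sL=80/61, sR=80/113; mL=-40/61, mR=-13920/6893; mL+mR=-18440/6893 → advance -1; mR−mL=-9400/6893 → turn -1·90°
n=3: pose=(3,5,N); sL=32/45, sR=160/241; mL=-16/45, mR=-14912/10845; mL+mR=-6256/3615 → advance -1; mR−mL=-11056/10845 → turn -1·90°
n=4: pose=(3,4,E); sL=40/53, sR=40/29; mL=-20/53, mR=-3280/1537; mL+mR=-3860/1537 → advance -1; mR−mL=-2700/1537 → turn -1·90°
n=5: pose=(2,4,S); sL=160/109, sR=160/101; mL=-80/109, mR=-33600/11009; mL+mR=-41680/11009 → advance -1; mR−mL=-25520/11009 → turn -1·90°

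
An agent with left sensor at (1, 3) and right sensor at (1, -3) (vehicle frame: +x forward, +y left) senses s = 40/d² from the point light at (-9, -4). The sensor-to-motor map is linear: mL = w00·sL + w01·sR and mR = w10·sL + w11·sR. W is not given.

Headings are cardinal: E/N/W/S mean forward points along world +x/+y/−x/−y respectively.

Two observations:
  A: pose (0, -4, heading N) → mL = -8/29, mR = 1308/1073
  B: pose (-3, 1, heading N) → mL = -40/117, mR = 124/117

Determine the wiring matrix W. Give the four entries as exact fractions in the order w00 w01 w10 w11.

obs A: pose=(0,-4,N) → sL=40/37, sR=8/29, mL=-8/29, mR=1308/1073
obs B: pose=(-3,1,N) → sL=8/9, sR=40/117, mL=-40/117, mR=124/117
sensor matrix S = [[40/37, 8/29], [8/9, 40/117]]; det S = 15616/125541
solve [mL_A; mL_B] = S·[w00; w01] and [mR_A; mR_B] = S·[w10; w11]:
  w00 = 0, w01 = -1, w10 = 1, w11 = 1/2

0 -1 1 1/2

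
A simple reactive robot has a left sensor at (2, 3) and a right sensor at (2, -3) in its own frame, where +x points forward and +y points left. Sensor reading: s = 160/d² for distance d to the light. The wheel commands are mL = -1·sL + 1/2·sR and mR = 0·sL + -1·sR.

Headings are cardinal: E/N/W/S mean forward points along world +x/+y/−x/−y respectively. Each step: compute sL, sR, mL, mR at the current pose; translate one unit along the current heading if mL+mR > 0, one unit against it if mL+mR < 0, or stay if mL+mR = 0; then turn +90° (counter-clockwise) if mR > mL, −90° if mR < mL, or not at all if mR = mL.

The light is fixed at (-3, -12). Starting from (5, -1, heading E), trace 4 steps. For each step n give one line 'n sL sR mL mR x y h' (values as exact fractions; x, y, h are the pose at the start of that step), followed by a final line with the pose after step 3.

n=0: pose=(5,-1,E); sL=20/37, sR=40/41; mL=-80/1517, mR=-40/41; mL+mR=-1560/1517 → advance -1; mR−mL=-1400/1517 → turn -1·90°
n=1: pose=(4,-1,S); sL=160/181, sR=160/97; mL=-1040/17557, mR=-160/97; mL+mR=-30000/17557 → advance -1; mR−mL=-27920/17557 → turn -1·90°
n=2: pose=(4,0,W); sL=80/53, sR=16/25; mL=-1576/1325, mR=-16/25; mL+mR=-2424/1325 → advance -1; mR−mL=728/1325 → turn +1·90°
n=3: pose=(5,0,S); sL=160/221, sR=32/25; mL=-464/5525, mR=-32/25; mL+mR=-7536/5525 → advance -1; mR−mL=-6608/5525 → turn -1·90°

0 20/37 40/41 -80/1517 -40/41 5 -1 E
1 160/181 160/97 -1040/17557 -160/97 4 -1 S
2 80/53 16/25 -1576/1325 -16/25 4 0 W
3 160/221 32/25 -464/5525 -32/25 5 0 S
final 5 1 W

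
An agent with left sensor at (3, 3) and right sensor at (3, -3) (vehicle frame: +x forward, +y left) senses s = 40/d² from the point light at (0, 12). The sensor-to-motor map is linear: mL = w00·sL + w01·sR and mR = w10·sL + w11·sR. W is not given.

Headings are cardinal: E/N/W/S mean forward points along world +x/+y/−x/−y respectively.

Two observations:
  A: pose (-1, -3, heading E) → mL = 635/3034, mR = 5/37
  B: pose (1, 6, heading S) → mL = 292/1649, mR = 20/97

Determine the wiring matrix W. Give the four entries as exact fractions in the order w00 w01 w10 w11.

1 -1/2 1/2 0

obs A: pose=(-1,-3,E) → sL=10/37, sR=5/41, mL=635/3034, mR=5/37
obs B: pose=(1,6,S) → sL=40/97, sR=8/17, mL=292/1649, mR=20/97
sensor matrix S = [[10/37, 5/41], [40/97, 8/17]]; det S = 192360/2501533
solve [mL_A; mL_B] = S·[w00; w01] and [mR_A; mR_B] = S·[w10; w11]:
  w00 = 1, w01 = -1/2, w10 = 1/2, w11 = 0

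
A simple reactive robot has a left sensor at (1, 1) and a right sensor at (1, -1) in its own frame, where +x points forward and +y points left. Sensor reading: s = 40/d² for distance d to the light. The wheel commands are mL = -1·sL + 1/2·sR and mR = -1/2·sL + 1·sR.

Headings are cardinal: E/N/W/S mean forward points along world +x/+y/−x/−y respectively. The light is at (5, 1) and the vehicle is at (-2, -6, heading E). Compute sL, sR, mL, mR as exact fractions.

5/9 2/5 -16/45 11/90

left sensor world pos  = (-1, -5); dL² = 72
right sensor world pos = (-1, -7); dR² = 100
sL = 40/72 = 5/9
sR = 40/100 = 2/5
mL = -1·sL + 1/2·sR = -16/45
mR = -1/2·sL + 1·sR = 11/90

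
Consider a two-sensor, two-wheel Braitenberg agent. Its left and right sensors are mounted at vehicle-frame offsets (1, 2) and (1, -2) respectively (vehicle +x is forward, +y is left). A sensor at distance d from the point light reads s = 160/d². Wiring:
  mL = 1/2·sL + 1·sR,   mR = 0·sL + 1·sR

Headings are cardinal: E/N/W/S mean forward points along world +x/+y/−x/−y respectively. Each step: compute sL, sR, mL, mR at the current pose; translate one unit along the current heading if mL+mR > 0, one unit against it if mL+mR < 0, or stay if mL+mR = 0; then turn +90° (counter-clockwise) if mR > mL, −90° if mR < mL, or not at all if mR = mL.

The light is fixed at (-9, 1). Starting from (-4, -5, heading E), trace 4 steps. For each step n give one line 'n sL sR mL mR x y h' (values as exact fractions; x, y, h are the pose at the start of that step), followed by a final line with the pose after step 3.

0 40/13 8/5 204/65 8/5 -4 -5 E
1 160/113 32/13 4656/1469 32/13 -3 -5 S
2 80/53 16/5 1048/265 16/5 -3 -6 W
3 32/9 32/17 560/153 32/17 -4 -6 N
final -4 -5 E

n=0: pose=(-4,-5,E); sL=40/13, sR=8/5; mL=204/65, mR=8/5; mL+mR=308/65 → advance +1; mR−mL=-20/13 → turn -1·90°
n=1: pose=(-3,-5,S); sL=160/113, sR=32/13; mL=4656/1469, mR=32/13; mL+mR=8272/1469 → advance +1; mR−mL=-80/113 → turn -1·90°
n=2: pose=(-3,-6,W); sL=80/53, sR=16/5; mL=1048/265, mR=16/5; mL+mR=1896/265 → advance +1; mR−mL=-40/53 → turn -1·90°
n=3: pose=(-4,-6,N); sL=32/9, sR=32/17; mL=560/153, mR=32/17; mL+mR=848/153 → advance +1; mR−mL=-16/9 → turn -1·90°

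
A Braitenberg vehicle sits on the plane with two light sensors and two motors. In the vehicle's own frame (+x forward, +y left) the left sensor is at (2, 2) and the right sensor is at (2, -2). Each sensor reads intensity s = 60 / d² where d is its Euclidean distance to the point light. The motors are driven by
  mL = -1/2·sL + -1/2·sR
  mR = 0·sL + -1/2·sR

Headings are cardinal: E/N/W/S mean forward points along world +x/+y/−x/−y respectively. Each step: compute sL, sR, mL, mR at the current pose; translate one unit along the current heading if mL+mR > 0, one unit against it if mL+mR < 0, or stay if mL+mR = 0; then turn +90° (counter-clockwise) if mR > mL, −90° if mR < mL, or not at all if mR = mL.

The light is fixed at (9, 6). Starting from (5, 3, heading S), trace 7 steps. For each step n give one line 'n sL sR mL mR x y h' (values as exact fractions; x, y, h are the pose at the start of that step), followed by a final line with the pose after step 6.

0 60/29 60/61 -2700/1769 -30/61 5 3 S
1 15 3 -9 -3/2 5 4 E
2 60/49 20/3 -580/147 -10/3 4 4 N
3 30/37 6/5 -186/185 -3/5 4 3 W
4 60/29 60/61 -2700/1769 -30/61 5 3 S
5 15 3 -9 -3/2 5 4 E
6 60/49 20/3 -580/147 -10/3 4 4 N
final 4 3 W

n=0: pose=(5,3,S); sL=60/29, sR=60/61; mL=-2700/1769, mR=-30/61; mL+mR=-3570/1769 → advance -1; mR−mL=30/29 → turn +1·90°
n=1: pose=(5,4,E); sL=15, sR=3; mL=-9, mR=-3/2; mL+mR=-21/2 → advance -1; mR−mL=15/2 → turn +1·90°
n=2: pose=(4,4,N); sL=60/49, sR=20/3; mL=-580/147, mR=-10/3; mL+mR=-1070/147 → advance -1; mR−mL=30/49 → turn +1·90°
n=3: pose=(4,3,W); sL=30/37, sR=6/5; mL=-186/185, mR=-3/5; mL+mR=-297/185 → advance -1; mR−mL=15/37 → turn +1·90°
n=4: pose=(5,3,S); sL=60/29, sR=60/61; mL=-2700/1769, mR=-30/61; mL+mR=-3570/1769 → advance -1; mR−mL=30/29 → turn +1·90°
n=5: pose=(5,4,E); sL=15, sR=3; mL=-9, mR=-3/2; mL+mR=-21/2 → advance -1; mR−mL=15/2 → turn +1·90°
n=6: pose=(4,4,N); sL=60/49, sR=20/3; mL=-580/147, mR=-10/3; mL+mR=-1070/147 → advance -1; mR−mL=30/49 → turn +1·90°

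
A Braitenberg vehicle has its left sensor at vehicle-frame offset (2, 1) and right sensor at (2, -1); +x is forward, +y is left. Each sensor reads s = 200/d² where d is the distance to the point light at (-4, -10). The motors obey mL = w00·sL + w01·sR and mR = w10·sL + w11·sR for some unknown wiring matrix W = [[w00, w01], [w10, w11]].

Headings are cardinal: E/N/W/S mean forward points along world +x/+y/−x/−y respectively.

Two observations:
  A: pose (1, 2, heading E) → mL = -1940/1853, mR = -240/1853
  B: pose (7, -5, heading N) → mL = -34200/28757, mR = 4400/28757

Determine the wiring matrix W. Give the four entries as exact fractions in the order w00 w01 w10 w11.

obs A: pose=(1,2,E) → sL=100/109, sR=20/17, mL=-1940/1853, mR=-240/1853
obs B: pose=(7,-5,N) → sL=200/149, sR=200/193, mL=-34200/28757, mR=4400/28757
sensor matrix S = [[100/109, 20/17], [200/149, 200/193]]; det S = -33488000/53286721
solve [mL_A; mL_B] = S·[w00; w01] and [mR_A; mR_B] = S·[w10; w11]:
  w00 = -1/2, w01 = -1/2, w10 = 1/2, w11 = -1/2

-1/2 -1/2 1/2 -1/2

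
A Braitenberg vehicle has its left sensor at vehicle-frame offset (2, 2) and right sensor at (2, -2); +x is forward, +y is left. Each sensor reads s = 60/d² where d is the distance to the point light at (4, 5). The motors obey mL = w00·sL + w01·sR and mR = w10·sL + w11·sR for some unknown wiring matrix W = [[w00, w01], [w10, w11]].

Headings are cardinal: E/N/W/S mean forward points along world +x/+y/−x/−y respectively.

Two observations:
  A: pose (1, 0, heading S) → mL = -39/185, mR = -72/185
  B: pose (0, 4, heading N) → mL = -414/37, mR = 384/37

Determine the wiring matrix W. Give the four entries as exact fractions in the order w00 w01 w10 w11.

1/2 -1 -1 1

obs A: pose=(1,0,S) → sL=6/5, sR=30/37, mL=-39/185, mR=-72/185
obs B: pose=(0,4,N) → sL=60/37, sR=12, mL=-414/37, mR=384/37
sensor matrix S = [[6/5, 30/37], [60/37, 12]]; det S = 89568/6845
solve [mL_A; mL_B] = S·[w00; w01] and [mR_A; mR_B] = S·[w10; w11]:
  w00 = 1/2, w01 = -1, w10 = -1, w11 = 1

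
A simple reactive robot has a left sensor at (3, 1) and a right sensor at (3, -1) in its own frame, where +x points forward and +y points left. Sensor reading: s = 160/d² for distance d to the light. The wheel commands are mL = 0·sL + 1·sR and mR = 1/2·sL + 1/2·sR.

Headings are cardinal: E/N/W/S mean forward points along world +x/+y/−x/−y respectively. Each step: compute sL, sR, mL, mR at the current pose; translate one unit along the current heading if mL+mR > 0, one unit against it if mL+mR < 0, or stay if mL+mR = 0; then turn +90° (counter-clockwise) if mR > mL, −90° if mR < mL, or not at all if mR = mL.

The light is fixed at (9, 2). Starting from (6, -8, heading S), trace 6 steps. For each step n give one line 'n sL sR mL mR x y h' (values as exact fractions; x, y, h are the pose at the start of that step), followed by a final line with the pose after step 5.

n=0: pose=(6,-8,S); sL=160/173, sR=32/37; mL=32/37, mR=5728/6401; mL+mR=11264/6401 → advance +1; mR−mL=192/6401 → turn +1·90°
n=1: pose=(6,-9,E); sL=8/5, sR=10/9; mL=10/9, mR=61/45; mL+mR=37/15 → advance +1; mR−mL=11/45 → turn +1·90°
n=2: pose=(7,-9,N); sL=160/73, sR=32/13; mL=32/13, mR=2208/949; mL+mR=4544/949 → advance +1; mR−mL=-128/949 → turn -1·90°
n=3: pose=(7,-8,E); sL=80/41, sR=80/61; mL=80/61, mR=4080/2501; mL+mR=7360/2501 → advance +1; mR−mL=800/2501 → turn +1·90°
n=4: pose=(8,-8,N); sL=160/53, sR=160/49; mL=160/49, mR=8160/2597; mL+mR=16640/2597 → advance +1; mR−mL=-320/2597 → turn -1·90°
n=5: pose=(8,-7,E); sL=40/17, sR=20/13; mL=20/13, mR=430/221; mL+mR=770/221 → advance +1; mR−mL=90/221 → turn +1·90°

0 160/173 32/37 32/37 5728/6401 6 -8 S
1 8/5 10/9 10/9 61/45 6 -9 E
2 160/73 32/13 32/13 2208/949 7 -9 N
3 80/41 80/61 80/61 4080/2501 7 -8 E
4 160/53 160/49 160/49 8160/2597 8 -8 N
5 40/17 20/13 20/13 430/221 8 -7 E
final 9 -7 N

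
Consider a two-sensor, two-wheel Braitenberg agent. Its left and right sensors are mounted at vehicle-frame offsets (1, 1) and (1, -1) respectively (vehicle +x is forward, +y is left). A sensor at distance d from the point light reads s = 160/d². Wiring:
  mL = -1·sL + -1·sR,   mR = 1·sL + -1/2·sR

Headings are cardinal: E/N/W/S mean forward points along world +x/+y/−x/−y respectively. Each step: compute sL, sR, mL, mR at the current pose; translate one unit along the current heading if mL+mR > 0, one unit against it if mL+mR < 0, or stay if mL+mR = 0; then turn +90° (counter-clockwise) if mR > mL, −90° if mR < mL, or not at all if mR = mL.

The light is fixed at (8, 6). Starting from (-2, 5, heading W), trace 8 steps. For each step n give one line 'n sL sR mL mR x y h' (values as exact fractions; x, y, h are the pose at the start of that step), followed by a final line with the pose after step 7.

0 32/25 160/121 -7872/3025 1872/3025 -2 5 W
1 40/17 20/13 -860/221 350/221 -1 5 S
2 32/13 32/13 -64/13 16/13 -1 6 E
3 80/61 80/41 -8160/2501 840/2501 -2 6 N
4 32/25 160/121 -7872/3025 1872/3025 -2 5 W
5 40/17 20/13 -860/221 350/221 -1 5 S
6 32/13 32/13 -64/13 16/13 -1 6 E
7 80/61 80/41 -8160/2501 840/2501 -2 6 N
final -2 5 W

n=0: pose=(-2,5,W); sL=32/25, sR=160/121; mL=-7872/3025, mR=1872/3025; mL+mR=-240/121 → advance -1; mR−mL=9744/3025 → turn +1·90°
n=1: pose=(-1,5,S); sL=40/17, sR=20/13; mL=-860/221, mR=350/221; mL+mR=-30/13 → advance -1; mR−mL=1210/221 → turn +1·90°
n=2: pose=(-1,6,E); sL=32/13, sR=32/13; mL=-64/13, mR=16/13; mL+mR=-48/13 → advance -1; mR−mL=80/13 → turn +1·90°
n=3: pose=(-2,6,N); sL=80/61, sR=80/41; mL=-8160/2501, mR=840/2501; mL+mR=-120/41 → advance -1; mR−mL=9000/2501 → turn +1·90°
n=4: pose=(-2,5,W); sL=32/25, sR=160/121; mL=-7872/3025, mR=1872/3025; mL+mR=-240/121 → advance -1; mR−mL=9744/3025 → turn +1·90°
n=5: pose=(-1,5,S); sL=40/17, sR=20/13; mL=-860/221, mR=350/221; mL+mR=-30/13 → advance -1; mR−mL=1210/221 → turn +1·90°
n=6: pose=(-1,6,E); sL=32/13, sR=32/13; mL=-64/13, mR=16/13; mL+mR=-48/13 → advance -1; mR−mL=80/13 → turn +1·90°
n=7: pose=(-2,6,N); sL=80/61, sR=80/41; mL=-8160/2501, mR=840/2501; mL+mR=-120/41 → advance -1; mR−mL=9000/2501 → turn +1·90°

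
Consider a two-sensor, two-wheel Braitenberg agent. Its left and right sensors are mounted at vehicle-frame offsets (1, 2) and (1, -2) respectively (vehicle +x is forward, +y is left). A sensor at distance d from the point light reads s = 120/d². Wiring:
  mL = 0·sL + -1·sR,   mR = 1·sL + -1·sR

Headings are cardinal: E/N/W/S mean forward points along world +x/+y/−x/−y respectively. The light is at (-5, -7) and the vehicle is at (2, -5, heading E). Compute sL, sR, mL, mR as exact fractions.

left sensor world pos  = (3, -3); dL² = 80
right sensor world pos = (3, -7); dR² = 64
sL = 120/80 = 3/2
sR = 120/64 = 15/8
mL = 0·sL + -1·sR = -15/8
mR = 1·sL + -1·sR = -3/8

3/2 15/8 -15/8 -3/8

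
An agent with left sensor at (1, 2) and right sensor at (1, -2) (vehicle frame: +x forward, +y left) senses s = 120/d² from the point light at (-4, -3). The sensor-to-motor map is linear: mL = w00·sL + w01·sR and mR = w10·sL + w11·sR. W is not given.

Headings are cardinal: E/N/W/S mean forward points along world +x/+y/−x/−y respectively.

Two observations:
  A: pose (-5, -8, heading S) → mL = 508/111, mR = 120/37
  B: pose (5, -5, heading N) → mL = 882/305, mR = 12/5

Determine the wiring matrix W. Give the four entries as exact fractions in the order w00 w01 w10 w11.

1 1/2 1 0

obs A: pose=(-5,-8,S) → sL=120/37, sR=8/3, mL=508/111, mR=120/37
obs B: pose=(5,-5,N) → sL=12/5, sR=60/61, mL=882/305, mR=12/5
sensor matrix S = [[120/37, 8/3], [12/5, 60/61]]; det S = -36224/11285
solve [mL_A; mL_B] = S·[w00; w01] and [mR_A; mR_B] = S·[w10; w11]:
  w00 = 1, w01 = 1/2, w10 = 1, w11 = 0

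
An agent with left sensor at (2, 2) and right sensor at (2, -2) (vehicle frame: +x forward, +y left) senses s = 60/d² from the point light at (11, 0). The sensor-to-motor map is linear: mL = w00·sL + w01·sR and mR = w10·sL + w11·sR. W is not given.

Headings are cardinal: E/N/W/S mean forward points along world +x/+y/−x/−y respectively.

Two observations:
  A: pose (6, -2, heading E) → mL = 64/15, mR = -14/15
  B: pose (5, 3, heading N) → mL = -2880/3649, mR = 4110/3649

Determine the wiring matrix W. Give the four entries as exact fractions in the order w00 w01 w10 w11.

obs A: pose=(6,-2,E) → sL=20/3, sR=12/5, mL=64/15, mR=-14/15
obs B: pose=(5,3,N) → sL=60/89, sR=60/41, mL=-2880/3649, mR=4110/3649
sensor matrix S = [[20/3, 12/5], [60/89, 60/41]]; det S = 29696/3649
solve [mL_A; mL_B] = S·[w00; w01] and [mR_A; mR_B] = S·[w10; w11]:
  w00 = 1, w01 = -1, w10 = -1/2, w11 = 1

1 -1 -1/2 1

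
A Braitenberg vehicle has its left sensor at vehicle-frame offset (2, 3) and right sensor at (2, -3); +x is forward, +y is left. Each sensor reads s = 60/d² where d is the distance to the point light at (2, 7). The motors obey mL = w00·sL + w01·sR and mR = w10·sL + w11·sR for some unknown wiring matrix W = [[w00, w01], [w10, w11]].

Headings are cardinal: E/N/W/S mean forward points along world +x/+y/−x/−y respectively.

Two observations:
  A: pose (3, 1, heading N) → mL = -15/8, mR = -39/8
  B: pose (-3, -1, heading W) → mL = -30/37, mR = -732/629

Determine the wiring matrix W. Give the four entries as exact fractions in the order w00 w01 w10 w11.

0 -1 -1 -1

obs A: pose=(3,1,N) → sL=3, sR=15/8, mL=-15/8, mR=-39/8
obs B: pose=(-3,-1,W) → sL=6/17, sR=30/37, mL=-30/37, mR=-732/629
sensor matrix S = [[3, 15/8], [6/17, 30/37]]; det S = 4455/2516
solve [mL_A; mL_B] = S·[w00; w01] and [mR_A; mR_B] = S·[w10; w11]:
  w00 = 0, w01 = -1, w10 = -1, w11 = -1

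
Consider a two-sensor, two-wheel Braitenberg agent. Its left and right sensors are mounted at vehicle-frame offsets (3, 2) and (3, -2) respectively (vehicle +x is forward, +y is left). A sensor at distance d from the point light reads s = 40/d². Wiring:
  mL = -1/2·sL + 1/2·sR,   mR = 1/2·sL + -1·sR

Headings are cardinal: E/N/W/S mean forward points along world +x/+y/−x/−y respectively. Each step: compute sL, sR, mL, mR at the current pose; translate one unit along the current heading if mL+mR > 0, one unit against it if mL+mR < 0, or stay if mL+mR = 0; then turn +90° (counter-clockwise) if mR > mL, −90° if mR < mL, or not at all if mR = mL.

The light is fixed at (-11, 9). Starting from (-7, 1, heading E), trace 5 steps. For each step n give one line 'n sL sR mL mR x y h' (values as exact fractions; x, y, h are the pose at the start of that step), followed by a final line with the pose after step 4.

0 8/17 40/149 -256/2533 -84/2533 -7 1 E
1 20/13 4/5 -24/65 -2/65 -8 1 N
2 40/121 40/49 1440/5929 -3860/5929 -8 0 W
3 1 5/9 -2/9 -1/18 -7 0 N
4 8/29 8/13 64/377 -180/377 -7 -1 W
final -6 -1 N

n=0: pose=(-7,1,E); sL=8/17, sR=40/149; mL=-256/2533, mR=-84/2533; mL+mR=-20/149 → advance -1; mR−mL=172/2533 → turn +1·90°
n=1: pose=(-8,1,N); sL=20/13, sR=4/5; mL=-24/65, mR=-2/65; mL+mR=-2/5 → advance -1; mR−mL=22/65 → turn +1·90°
n=2: pose=(-8,0,W); sL=40/121, sR=40/49; mL=1440/5929, mR=-3860/5929; mL+mR=-20/49 → advance -1; mR−mL=-5300/5929 → turn -1·90°
n=3: pose=(-7,0,N); sL=1, sR=5/9; mL=-2/9, mR=-1/18; mL+mR=-5/18 → advance -1; mR−mL=1/6 → turn +1·90°
n=4: pose=(-7,-1,W); sL=8/29, sR=8/13; mL=64/377, mR=-180/377; mL+mR=-4/13 → advance -1; mR−mL=-244/377 → turn -1·90°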